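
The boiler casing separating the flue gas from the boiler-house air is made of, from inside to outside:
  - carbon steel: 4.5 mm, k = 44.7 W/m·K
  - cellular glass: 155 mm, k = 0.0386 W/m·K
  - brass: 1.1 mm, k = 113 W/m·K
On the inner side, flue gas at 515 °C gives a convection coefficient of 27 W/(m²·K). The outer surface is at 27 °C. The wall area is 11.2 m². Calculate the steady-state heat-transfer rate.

Series thermal resistances:
R_inner film = 1/(h_i·A) = 1/(27×11.2) = 0.003307 K/W
R_carbon steel = L/(kA) = 0.0045/(44.7×11.2) = 8.988×10^-6 K/W
R_cellular glass = L/(kA) = 0.155/(0.0386×11.2) = 0.3585 K/W
R_brass = L/(kA) = 0.0011/(113×11.2) = 8.692×10^-7 K/W
R_total = 0.3618 K/W
Q = ΔT / R_total = 488 / 0.3618

Q ≈ 1350 W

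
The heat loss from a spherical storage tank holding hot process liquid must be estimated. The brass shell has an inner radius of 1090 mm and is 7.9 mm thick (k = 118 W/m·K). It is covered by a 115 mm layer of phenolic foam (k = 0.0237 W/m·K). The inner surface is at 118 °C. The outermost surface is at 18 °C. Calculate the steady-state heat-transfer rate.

Radial (spherical) resistances in series:
R_brass shell = (1/1.09 − 1/1.0979)/(4π×118) = 4.452×10^-6 K/W
R_phenolic foam = (1/1.0979 − 1/1.2129)/(4π×0.0237) = 0.29 K/W
R_total = 0.29 K/W
Q = ΔT/R_total = 100/0.29

Q ≈ 345 W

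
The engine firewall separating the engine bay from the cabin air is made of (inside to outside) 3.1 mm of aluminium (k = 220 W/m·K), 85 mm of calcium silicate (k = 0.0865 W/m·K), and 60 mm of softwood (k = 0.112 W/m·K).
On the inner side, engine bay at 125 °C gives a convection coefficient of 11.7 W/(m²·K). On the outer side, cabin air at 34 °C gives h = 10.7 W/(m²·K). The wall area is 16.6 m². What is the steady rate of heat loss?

Series thermal resistances:
R_inner film = 1/(h_i·A) = 1/(11.7×16.6) = 0.005149 K/W
R_aluminium = L/(kA) = 0.0031/(220×16.6) = 8.488×10^-7 K/W
R_calcium silicate = L/(kA) = 0.085/(0.0865×16.6) = 0.0592 K/W
R_softwood = L/(kA) = 0.06/(0.112×16.6) = 0.03227 K/W
R_outer film = 1/(h_o·A) = 1/(10.7×16.6) = 0.00563 K/W
R_total = 0.1022 K/W
Q = ΔT / R_total = 91 / 0.1022

Q ≈ 890 W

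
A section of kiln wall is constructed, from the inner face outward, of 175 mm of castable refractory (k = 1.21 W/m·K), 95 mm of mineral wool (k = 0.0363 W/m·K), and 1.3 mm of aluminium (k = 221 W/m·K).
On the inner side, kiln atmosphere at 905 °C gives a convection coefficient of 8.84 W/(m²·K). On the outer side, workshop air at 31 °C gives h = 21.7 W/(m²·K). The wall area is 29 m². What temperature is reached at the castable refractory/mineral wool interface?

Model the wall as resistances in series:
R_inner film = 1/(h_i·A) = 1/(8.84×29) = 0.003901 K/W
R_castable refractory = L/(kA) = 0.175/(1.21×29) = 0.004987 K/W
R_mineral wool = L/(kA) = 0.095/(0.0363×29) = 0.09024 K/W
R_aluminium = L/(kA) = 0.0013/(221×29) = 2.028×10^-7 K/W
R_outer film = 1/(h_o·A) = 1/(21.7×29) = 0.001589 K/W
R_total = 0.1007 K/W;  Q = ΔT/R_total = 874/0.1007 = 8677 W
T_interface = T_inner − Q·ΣR(inner→interface) = 905 − 8680×0.008888

T ≈ 828 °C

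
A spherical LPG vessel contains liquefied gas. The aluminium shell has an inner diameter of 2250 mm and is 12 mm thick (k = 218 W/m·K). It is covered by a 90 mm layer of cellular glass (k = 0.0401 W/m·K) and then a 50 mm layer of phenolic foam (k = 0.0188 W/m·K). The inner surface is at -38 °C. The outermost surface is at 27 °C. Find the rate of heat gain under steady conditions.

Q ≈ 247 W

Radial (spherical) resistances in series:
R_aluminium shell = (1/1.125 − 1/1.137)/(4π×218) = 3.425×10^-6 K/W
R_cellular glass = (1/1.137 − 1/1.227)/(4π×0.0401) = 0.128 K/W
R_phenolic foam = (1/1.227 − 1/1.277)/(4π×0.0188) = 0.1351 K/W
R_total = 0.2631 K/W
Q = ΔT/R_total = 65/0.2631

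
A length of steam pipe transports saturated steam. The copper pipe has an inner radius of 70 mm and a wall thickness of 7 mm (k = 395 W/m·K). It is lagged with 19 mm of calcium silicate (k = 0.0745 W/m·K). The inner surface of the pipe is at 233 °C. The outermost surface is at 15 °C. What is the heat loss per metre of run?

q′ ≈ 463 W/m

Cylindrical conduction, so R = ln(r₂/r₁)/(2πkL) per layer, in series:
R_copper pipe wall = ln(77/70)/(2π×395×1) = 3.84×10^-5 K/W
R_calcium silicate = ln(96/77)/(2π×0.0745×1) = 0.4711 K/W
R_total = 0.4712 K/W
Q = ΔT/R_total = 218/0.4712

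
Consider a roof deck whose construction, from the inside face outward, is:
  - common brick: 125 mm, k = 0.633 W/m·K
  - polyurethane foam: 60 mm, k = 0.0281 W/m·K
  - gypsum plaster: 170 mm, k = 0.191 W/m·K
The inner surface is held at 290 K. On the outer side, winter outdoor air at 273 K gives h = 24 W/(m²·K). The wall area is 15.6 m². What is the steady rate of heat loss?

Using the resistance-network approach (series):
R_common brick = L/(kA) = 0.125/(0.633×15.6) = 0.01266 K/W
R_polyurethane foam = L/(kA) = 0.06/(0.0281×15.6) = 0.1369 K/W
R_gypsum plaster = L/(kA) = 0.17/(0.191×15.6) = 0.05705 K/W
R_outer film = 1/(h_o·A) = 1/(24×15.6) = 0.002671 K/W
R_total = 0.2093 K/W
Q = ΔT / R_total = 17 / 0.2093

Q ≈ 81.2 W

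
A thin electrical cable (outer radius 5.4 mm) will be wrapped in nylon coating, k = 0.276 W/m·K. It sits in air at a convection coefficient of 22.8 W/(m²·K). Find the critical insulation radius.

r_cr ≈ 12.1 mm

For a cylinder r_cr = k/h = 0.276/22.8
r_cr = 12.1 mm; since the bare radius (5.4 mm) is below r_cr, adding a thin layer of insulation will *increase* heat loss.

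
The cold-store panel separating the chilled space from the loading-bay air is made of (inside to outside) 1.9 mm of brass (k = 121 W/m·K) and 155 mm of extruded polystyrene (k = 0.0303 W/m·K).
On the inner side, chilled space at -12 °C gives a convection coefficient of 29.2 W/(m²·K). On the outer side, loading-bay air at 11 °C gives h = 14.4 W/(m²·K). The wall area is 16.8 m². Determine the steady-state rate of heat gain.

Series thermal resistances:
R_inner film = 1/(h_i·A) = 1/(29.2×16.8) = 0.002038 K/W
R_brass = L/(kA) = 0.0019/(121×16.8) = 9.347×10^-7 K/W
R_extruded polystyrene = L/(kA) = 0.155/(0.0303×16.8) = 0.3045 K/W
R_outer film = 1/(h_o·A) = 1/(14.4×16.8) = 0.004134 K/W
R_total = 0.3107 K/W
Q = ΔT / R_total = 23 / 0.3107

Q ≈ 74 W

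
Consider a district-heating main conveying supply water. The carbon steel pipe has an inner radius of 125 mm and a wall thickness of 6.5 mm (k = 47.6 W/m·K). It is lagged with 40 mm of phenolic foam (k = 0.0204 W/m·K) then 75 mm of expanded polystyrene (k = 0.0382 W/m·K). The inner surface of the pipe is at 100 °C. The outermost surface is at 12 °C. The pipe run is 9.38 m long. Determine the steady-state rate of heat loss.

Radial resistances (cylindrical: R_cond = ln(r_o/r_i)/(2πkL), R_conv = 1/(h·2πrL)):
R_carbon steel pipe wall = ln(131.5/125)/(2π×47.6×9.38) = 1.807×10^-5 K/W
R_phenolic foam = ln(171.5/131.5)/(2π×0.0204×9.38) = 0.2209 K/W
R_expanded polystyrene = ln(246.5/171.5)/(2π×0.0382×9.38) = 0.1611 K/W
R_total = 0.382 K/W
Q = ΔT/R_total = 88/0.382

Q ≈ 230 W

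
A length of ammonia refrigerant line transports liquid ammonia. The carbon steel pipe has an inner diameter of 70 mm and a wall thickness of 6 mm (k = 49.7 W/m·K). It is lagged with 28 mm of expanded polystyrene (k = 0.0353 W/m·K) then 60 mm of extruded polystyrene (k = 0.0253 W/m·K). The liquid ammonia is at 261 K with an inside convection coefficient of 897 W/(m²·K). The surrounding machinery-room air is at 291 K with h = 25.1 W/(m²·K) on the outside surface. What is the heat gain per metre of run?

Radial resistances (cylindrical: R_cond = ln(r_o/r_i)/(2πkL), R_conv = 1/(h·2πrL)):
R_inner film = 1/(h_i·2πr₁L) = 1/(897×2π×0.035×1) = 0.005069 K/W
R_carbon steel pipe wall = ln(41/35)/(2π×49.7×1) = 5.067×10^-4 K/W
R_expanded polystyrene = ln(69/41)/(2π×0.0353×1) = 2.347 K/W
R_extruded polystyrene = ln(129/69)/(2π×0.0253×1) = 3.936 K/W
R_outer film = 1/(h_o·2πr_oL) = 1/(25.1×2π×0.129×1) = 0.04915 K/W
R_total = 6.338 K/W
Q = ΔT/R_total = 30/6.338

q′ ≈ 4.73 W/m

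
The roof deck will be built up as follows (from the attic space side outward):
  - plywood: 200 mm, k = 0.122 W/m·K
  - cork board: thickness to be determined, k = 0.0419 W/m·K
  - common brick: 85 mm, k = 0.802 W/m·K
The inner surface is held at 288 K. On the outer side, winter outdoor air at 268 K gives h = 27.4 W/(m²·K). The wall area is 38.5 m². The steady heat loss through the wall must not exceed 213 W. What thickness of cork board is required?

L ≈ 76.8 mm

Model the wall as resistances in series:
R_plywood = L/(kA) = 0.2/(0.122×38.5) = 0.04258 K/W
R_common brick = L/(kA) = 0.085/(0.802×38.5) = 0.002753 K/W
R_outer film = 1/(h_o·A) = 1/(27.4×38.5) = 9.48×10^-4 K/W
Sum of the known resistances R_other = 0.04628 K/W
Required total resistance R_tot = ΔT/Q_allow = 20/213 = 0.0939 K/W
R_cork board = R_tot − R_other = 0.04762 K/W
L = R·k·A = 0.04762×0.0419×38.5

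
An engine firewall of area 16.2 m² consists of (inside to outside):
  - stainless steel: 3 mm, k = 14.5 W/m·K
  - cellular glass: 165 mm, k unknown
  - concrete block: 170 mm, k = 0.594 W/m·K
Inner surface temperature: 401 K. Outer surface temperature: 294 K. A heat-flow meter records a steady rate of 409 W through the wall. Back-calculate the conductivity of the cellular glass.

Treating each layer as a thermal resistance in series:
R_stainless steel = L/(kA) = 0.003/(14.5×16.2) = 1.277×10^-5 K/W
R_concrete block = L/(kA) = 0.17/(0.594×16.2) = 0.01767 K/W
Sum of known resistances R_other = 0.01768 K/W
Total R = ΔT/Q = 107/409 = 0.2616 K/W
R_cellular glass = R_total − R_other = 0.2439 K/W
k = L/(R·A) = 0.165/(0.2439×16.2)

k ≈ 0.0418 W/(m·K)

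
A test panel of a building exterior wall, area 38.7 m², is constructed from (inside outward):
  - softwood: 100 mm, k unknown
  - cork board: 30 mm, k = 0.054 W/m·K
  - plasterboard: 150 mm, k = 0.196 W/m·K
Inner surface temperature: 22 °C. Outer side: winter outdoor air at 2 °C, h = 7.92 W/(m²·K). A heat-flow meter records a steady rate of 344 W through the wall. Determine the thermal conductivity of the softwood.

Treating each layer as a thermal resistance in series:
R_cork board = L/(kA) = 0.03/(0.054×38.7) = 0.01436 K/W
R_plasterboard = L/(kA) = 0.15/(0.196×38.7) = 0.01978 K/W
R_outer film = 1/(h_o·A) = 1/(7.92×38.7) = 0.003263 K/W
Sum of known resistances R_other = 0.03739 K/W
Total R = ΔT/Q = 20/344 = 0.05814 K/W
R_softwood = R_total − R_other = 0.02075 K/W
k = L/(R·A) = 0.1/(0.02075×38.7)

k ≈ 0.125 W/(m·K)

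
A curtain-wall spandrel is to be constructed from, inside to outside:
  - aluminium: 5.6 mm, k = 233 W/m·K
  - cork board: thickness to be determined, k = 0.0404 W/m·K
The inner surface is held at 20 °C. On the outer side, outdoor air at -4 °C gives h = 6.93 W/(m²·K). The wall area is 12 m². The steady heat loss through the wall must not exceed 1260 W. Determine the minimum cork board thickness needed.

L ≈ 3.4 mm

Thermal resistances in series:
R_aluminium = L/(kA) = 0.0056/(233×12) = 2.003×10^-6 K/W
R_outer film = 1/(h_o·A) = 1/(6.93×12) = 0.01203 K/W
Sum of the known resistances R_other = 0.01203 K/W
Required total resistance R_tot = ΔT/Q_allow = 24/1260 = 0.01905 K/W
R_cork board = R_tot − R_other = 0.007021 K/W
L = R·k·A = 0.007021×0.0404×12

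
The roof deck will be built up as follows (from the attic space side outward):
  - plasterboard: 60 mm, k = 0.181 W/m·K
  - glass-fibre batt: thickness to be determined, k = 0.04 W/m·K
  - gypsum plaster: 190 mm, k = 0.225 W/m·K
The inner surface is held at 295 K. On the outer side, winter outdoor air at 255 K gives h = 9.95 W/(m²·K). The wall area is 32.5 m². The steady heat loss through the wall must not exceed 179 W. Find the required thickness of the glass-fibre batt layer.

L ≈ 239 mm

Using the resistance-network approach (series):
R_plasterboard = L/(kA) = 0.06/(0.181×32.5) = 0.0102 K/W
R_gypsum plaster = L/(kA) = 0.19/(0.225×32.5) = 0.02598 K/W
R_outer film = 1/(h_o·A) = 1/(9.95×32.5) = 0.003092 K/W
Sum of the known resistances R_other = 0.03928 K/W
Required total resistance R_tot = ΔT/Q_allow = 40/179 = 0.2235 K/W
R_glass-fibre batt = R_tot − R_other = 0.1842 K/W
L = R·k·A = 0.1842×0.04×32.5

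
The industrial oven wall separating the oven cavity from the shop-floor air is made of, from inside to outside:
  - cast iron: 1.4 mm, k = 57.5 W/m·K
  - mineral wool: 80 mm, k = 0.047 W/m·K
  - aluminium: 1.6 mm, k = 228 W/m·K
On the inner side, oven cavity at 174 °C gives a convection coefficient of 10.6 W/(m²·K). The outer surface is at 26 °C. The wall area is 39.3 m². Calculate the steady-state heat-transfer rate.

Treating each layer as a thermal resistance in series:
R_inner film = 1/(h_i·A) = 1/(10.6×39.3) = 0.0024 K/W
R_cast iron = L/(kA) = 0.0014/(57.5×39.3) = 6.195×10^-7 K/W
R_mineral wool = L/(kA) = 0.08/(0.047×39.3) = 0.04331 K/W
R_aluminium = L/(kA) = 0.0016/(228×39.3) = 1.786×10^-7 K/W
R_total = 0.04571 K/W
Q = ΔT / R_total = 148 / 0.04571

Q ≈ 3240 W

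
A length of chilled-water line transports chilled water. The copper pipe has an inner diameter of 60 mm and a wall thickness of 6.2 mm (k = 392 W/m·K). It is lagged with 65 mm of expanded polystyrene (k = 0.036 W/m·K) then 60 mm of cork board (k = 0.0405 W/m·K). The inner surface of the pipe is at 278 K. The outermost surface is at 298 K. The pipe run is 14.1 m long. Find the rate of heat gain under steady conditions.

Radial resistances (cylindrical: R_cond = ln(r_o/r_i)/(2πkL), R_conv = 1/(h·2πrL)):
R_copper pipe wall = ln(36.2/30)/(2π×392×14.1) = 5.409×10^-6 K/W
R_expanded polystyrene = ln(101.2/36.2)/(2π×0.036×14.1) = 0.3223 K/W
R_cork board = ln(161.2/101.2)/(2π×0.0405×14.1) = 0.1298 K/W
R_total = 0.4521 K/W
Q = ΔT/R_total = 20/0.4521

Q ≈ 44.2 W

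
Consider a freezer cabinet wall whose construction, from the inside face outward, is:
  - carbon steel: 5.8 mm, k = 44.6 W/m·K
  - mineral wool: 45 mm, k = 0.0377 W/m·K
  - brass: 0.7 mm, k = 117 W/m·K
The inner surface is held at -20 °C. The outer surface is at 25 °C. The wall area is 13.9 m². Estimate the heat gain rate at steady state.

Q ≈ 524 W

Using the resistance-network approach (series):
R_carbon steel = L/(kA) = 0.0058/(44.6×13.9) = 9.356×10^-6 K/W
R_mineral wool = L/(kA) = 0.045/(0.0377×13.9) = 0.08587 K/W
R_brass = L/(kA) = 0.0007/(117×13.9) = 4.304×10^-7 K/W
R_total = 0.08588 K/W
Q = ΔT / R_total = 45 / 0.08588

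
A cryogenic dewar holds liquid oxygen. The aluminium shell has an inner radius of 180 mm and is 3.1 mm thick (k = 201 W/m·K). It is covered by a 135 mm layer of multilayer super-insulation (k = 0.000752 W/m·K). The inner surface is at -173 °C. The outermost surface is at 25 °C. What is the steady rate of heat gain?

Each spherical layer contributes R = (1/r_i − 1/r_o)/(4πk):
R_aluminium shell = (1/0.18 − 1/0.1831)/(4π×201) = 3.724×10^-5 K/W
R_multilayer super-insulation = (1/0.1831 − 1/0.3181)/(4π×0.000752) = 245.3 K/W
R_total = 245.3 K/W
Q = ΔT/R_total = 198/245.3

Q ≈ 0.807 W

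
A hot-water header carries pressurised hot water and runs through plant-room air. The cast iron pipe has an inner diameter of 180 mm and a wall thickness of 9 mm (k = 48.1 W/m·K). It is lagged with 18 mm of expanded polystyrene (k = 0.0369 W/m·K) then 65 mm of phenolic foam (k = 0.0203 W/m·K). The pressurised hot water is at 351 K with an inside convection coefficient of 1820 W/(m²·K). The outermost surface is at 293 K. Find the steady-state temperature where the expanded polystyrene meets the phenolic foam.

Cylindrical conduction, so R = ln(r₂/r₁)/(2πkL) per layer, in series:
R_inner film = 1/(h_i·2πr₁L) = 1/(1820×2π×0.09×1) = 9.716×10^-4 K/W
R_cast iron pipe wall = ln(99/90)/(2π×48.1×1) = 3.154×10^-4 K/W
R_expanded polystyrene = ln(117/99)/(2π×0.0369×1) = 0.7205 K/W
R_phenolic foam = ln(182/117)/(2π×0.0203×1) = 3.464 K/W
R_total = 4.186 K/W
Q = ΔT/R_total = 58/4.186
Q = 13.9 W/m
T_interface = T_inner − Q·ΣR(inner→interface) = 351 − 13.9×0.7218

T ≈ 341 K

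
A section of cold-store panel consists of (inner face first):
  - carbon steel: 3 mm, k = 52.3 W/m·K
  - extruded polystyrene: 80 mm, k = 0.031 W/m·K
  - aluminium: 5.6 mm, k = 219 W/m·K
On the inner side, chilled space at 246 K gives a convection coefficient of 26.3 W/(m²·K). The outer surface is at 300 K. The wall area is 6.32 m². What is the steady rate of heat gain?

Q ≈ 130 W

Treating each layer as a thermal resistance in series:
R_inner film = 1/(h_i·A) = 1/(26.3×6.32) = 0.006016 K/W
R_carbon steel = L/(kA) = 0.003/(52.3×6.32) = 9.076×10^-6 K/W
R_extruded polystyrene = L/(kA) = 0.08/(0.031×6.32) = 0.4083 K/W
R_aluminium = L/(kA) = 0.0056/(219×6.32) = 4.046×10^-6 K/W
R_total = 0.4144 K/W
Q = ΔT / R_total = 54 / 0.4144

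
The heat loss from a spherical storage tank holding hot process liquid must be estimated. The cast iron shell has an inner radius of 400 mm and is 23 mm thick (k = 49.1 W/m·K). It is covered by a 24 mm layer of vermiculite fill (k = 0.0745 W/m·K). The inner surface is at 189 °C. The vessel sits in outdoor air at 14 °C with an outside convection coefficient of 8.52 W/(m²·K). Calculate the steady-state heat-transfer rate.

Radial (spherical) resistances in series:
R_cast iron shell = (1/0.4 − 1/0.423)/(4π×49.1) = 2.203×10^-4 K/W
R_vermiculite fill = (1/0.423 − 1/0.447)/(4π×0.0745) = 0.1356 K/W
R_outer film = 1/(h·4πr_o²) = 1/(8.52×4π×0.447²) = 0.04675 K/W
R_total = 0.1825 K/W
Q = ΔT/R_total = 175/0.1825

Q ≈ 959 W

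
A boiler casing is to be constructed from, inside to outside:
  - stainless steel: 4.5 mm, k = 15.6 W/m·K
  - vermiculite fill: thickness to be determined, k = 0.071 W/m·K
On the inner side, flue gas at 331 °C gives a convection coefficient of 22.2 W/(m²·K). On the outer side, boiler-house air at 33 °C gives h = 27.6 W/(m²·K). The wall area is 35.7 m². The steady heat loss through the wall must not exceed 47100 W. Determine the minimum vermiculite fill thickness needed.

Treating each layer as a thermal resistance in series:
R_inner film = 1/(h_i·A) = 1/(22.2×35.7) = 0.001262 K/W
R_stainless steel = L/(kA) = 0.0045/(15.6×35.7) = 8.08×10^-6 K/W
R_outer film = 1/(h_o·A) = 1/(27.6×35.7) = 0.001015 K/W
Sum of the known resistances R_other = 0.002285 K/W
Required total resistance R_tot = ΔT/Q_allow = 298/47100 = 0.006327 K/W
R_vermiculite fill = R_tot − R_other = 0.004042 K/W
L = R·k·A = 0.004042×0.071×35.7

L ≈ 10.2 mm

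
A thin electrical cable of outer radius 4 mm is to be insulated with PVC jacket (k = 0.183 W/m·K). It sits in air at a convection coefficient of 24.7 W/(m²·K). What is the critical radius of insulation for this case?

For a cylinder r_cr = k/h = 0.183/24.7
r_cr = 7.41 mm; since the bare radius (4 mm) is below r_cr, adding a thin layer of insulation will *increase* heat loss.

r_cr ≈ 7.41 mm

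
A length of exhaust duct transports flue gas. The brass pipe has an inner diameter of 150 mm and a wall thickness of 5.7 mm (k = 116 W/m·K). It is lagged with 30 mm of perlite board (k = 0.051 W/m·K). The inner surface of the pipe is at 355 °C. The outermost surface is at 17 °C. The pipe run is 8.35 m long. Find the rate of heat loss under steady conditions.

Per-layer cylindrical resistances, series-summed:
R_brass pipe wall = ln(80.7/75)/(2π×116×8.35) = 1.204×10^-5 K/W
R_perlite board = ln(110.7/80.7)/(2π×0.051×8.35) = 0.1181 K/W
R_total = 0.1181 K/W
Q = ΔT/R_total = 338/0.1181

Q ≈ 2860 W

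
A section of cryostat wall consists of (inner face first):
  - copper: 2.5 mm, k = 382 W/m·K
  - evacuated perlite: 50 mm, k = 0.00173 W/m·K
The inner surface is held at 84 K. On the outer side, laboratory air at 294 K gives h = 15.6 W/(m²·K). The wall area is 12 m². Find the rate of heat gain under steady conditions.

Series thermal resistances:
R_copper = L/(kA) = 0.0025/(382×12) = 5.454×10^-7 K/W
R_evacuated perlite = L/(kA) = 0.05/(0.00173×12) = 2.408 K/W
R_outer film = 1/(h_o·A) = 1/(15.6×12) = 0.005342 K/W
R_total = 2.414 K/W
Q = ΔT / R_total = 210 / 2.414

Q ≈ 87 W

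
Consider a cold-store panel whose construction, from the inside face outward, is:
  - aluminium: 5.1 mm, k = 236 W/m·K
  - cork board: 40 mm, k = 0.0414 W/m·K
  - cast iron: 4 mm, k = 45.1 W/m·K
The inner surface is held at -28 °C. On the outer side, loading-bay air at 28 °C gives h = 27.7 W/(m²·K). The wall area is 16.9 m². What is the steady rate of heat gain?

Series thermal resistances:
R_aluminium = L/(kA) = 0.0051/(236×16.9) = 1.279×10^-6 K/W
R_cork board = L/(kA) = 0.04/(0.0414×16.9) = 0.05717 K/W
R_cast iron = L/(kA) = 0.004/(45.1×16.9) = 5.248×10^-6 K/W
R_outer film = 1/(h_o·A) = 1/(27.7×16.9) = 0.002136 K/W
R_total = 0.05931 K/W
Q = ΔT / R_total = 56 / 0.05931

Q ≈ 944 W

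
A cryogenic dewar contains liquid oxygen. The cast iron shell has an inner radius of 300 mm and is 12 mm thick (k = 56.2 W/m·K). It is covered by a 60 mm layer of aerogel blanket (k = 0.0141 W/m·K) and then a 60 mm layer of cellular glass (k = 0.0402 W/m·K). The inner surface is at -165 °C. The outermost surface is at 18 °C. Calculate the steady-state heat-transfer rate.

Radial (spherical) resistances in series:
R_cast iron shell = (1/0.3 − 1/0.312)/(4π×56.2) = 1.815×10^-4 K/W
R_aerogel blanket = (1/0.312 − 1/0.372)/(4π×0.0141) = 2.918 K/W
R_cellular glass = (1/0.372 − 1/0.432)/(4π×0.0402) = 0.7391 K/W
R_total = 3.657 K/W
Q = ΔT/R_total = 183/3.657

Q ≈ 50 W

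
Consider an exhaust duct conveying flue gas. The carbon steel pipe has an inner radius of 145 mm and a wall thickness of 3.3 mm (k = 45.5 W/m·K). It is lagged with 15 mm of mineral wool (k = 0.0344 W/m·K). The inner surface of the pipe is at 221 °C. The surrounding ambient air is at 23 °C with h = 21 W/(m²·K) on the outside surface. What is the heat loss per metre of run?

Treating each annulus and film as a series resistance:
R_carbon steel pipe wall = ln(148.3/145)/(2π×45.5×1) = 7.872×10^-5 K/W
R_mineral wool = ln(163.3/148.3)/(2π×0.0344×1) = 0.4458 K/W
R_outer film = 1/(h_o·2πr_oL) = 1/(21×2π×0.1633×1) = 0.04641 K/W
R_total = 0.4923 K/W
Q = ΔT/R_total = 198/0.4923

q′ ≈ 402 W/m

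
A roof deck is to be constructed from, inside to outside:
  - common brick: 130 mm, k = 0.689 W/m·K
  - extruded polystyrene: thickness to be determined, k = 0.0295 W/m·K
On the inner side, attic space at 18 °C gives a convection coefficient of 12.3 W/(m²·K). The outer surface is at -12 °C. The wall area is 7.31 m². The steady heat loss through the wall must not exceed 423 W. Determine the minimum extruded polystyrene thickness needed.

Model the wall as resistances in series:
R_inner film = 1/(h_i·A) = 1/(12.3×7.31) = 0.01112 K/W
R_common brick = L/(kA) = 0.13/(0.689×7.31) = 0.02581 K/W
Sum of the known resistances R_other = 0.03693 K/W
Required total resistance R_tot = ΔT/Q_allow = 30/423 = 0.07092 K/W
R_extruded polystyrene = R_tot − R_other = 0.03399 K/W
L = R·k·A = 0.03399×0.0295×7.31

L ≈ 7.33 mm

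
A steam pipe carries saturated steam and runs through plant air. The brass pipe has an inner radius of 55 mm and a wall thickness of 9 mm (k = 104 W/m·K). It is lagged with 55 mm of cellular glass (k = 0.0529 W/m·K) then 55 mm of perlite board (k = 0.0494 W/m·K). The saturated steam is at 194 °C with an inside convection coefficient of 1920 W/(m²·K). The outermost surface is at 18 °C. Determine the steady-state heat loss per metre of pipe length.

Radial resistances (cylindrical: R_cond = ln(r_o/r_i)/(2πkL), R_conv = 1/(h·2πrL)):
R_inner film = 1/(h_i·2πr₁L) = 1/(1920×2π×0.055×1) = 0.001507 K/W
R_brass pipe wall = ln(64/55)/(2π×104×1) = 2.319×10^-4 K/W
R_cellular glass = ln(119/64)/(2π×0.0529×1) = 1.866 K/W
R_perlite board = ln(174/119)/(2π×0.0494×1) = 1.224 K/W
R_total = 3.092 K/W
Q = ΔT/R_total = 176/3.092

q′ ≈ 56.9 W/m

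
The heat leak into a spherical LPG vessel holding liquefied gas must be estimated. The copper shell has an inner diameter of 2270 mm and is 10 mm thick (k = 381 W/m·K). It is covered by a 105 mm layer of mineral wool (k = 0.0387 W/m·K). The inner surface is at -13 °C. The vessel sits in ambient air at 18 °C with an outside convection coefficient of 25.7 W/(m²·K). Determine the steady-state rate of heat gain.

Q ≈ 203 W

Radial (spherical) resistances in series:
R_copper shell = (1/1.135 − 1/1.145)/(4π×381) = 1.607×10^-6 K/W
R_mineral wool = (1/1.145 − 1/1.25)/(4π×0.0387) = 0.1509 K/W
R_outer film = 1/(h·4πr_o²) = 1/(25.7×4π×1.25²) = 0.001982 K/W
R_total = 0.1528 K/W
Q = ΔT/R_total = 31/0.1528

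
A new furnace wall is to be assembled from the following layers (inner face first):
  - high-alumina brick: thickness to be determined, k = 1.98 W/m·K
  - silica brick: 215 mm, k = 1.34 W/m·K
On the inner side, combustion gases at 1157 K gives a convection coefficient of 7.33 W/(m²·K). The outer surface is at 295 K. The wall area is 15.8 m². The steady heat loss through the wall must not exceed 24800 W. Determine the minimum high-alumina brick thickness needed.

Treating each layer as a thermal resistance in series:
R_inner film = 1/(h_i·A) = 1/(7.33×15.8) = 0.008635 K/W
R_silica brick = L/(kA) = 0.215/(1.34×15.8) = 0.01015 K/W
Sum of the known resistances R_other = 0.01879 K/W
Required total resistance R_tot = ΔT/Q_allow = 862/24800 = 0.03476 K/W
R_high-alumina brick = R_tot − R_other = 0.01597 K/W
L = R·k·A = 0.01597×1.98×15.8

L ≈ 500 mm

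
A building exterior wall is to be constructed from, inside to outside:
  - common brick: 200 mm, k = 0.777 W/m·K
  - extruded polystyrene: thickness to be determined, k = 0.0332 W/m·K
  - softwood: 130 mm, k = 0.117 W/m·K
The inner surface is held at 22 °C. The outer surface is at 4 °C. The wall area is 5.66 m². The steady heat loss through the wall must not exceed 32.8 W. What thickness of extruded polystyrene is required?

L ≈ 57.7 mm

Model the wall as resistances in series:
R_common brick = L/(kA) = 0.2/(0.777×5.66) = 0.04548 K/W
R_softwood = L/(kA) = 0.13/(0.117×5.66) = 0.1963 K/W
Sum of the known resistances R_other = 0.2418 K/W
Required total resistance R_tot = ΔT/Q_allow = 18/32.8 = 0.5488 K/W
R_extruded polystyrene = R_tot − R_other = 0.307 K/W
L = R·k·A = 0.307×0.0332×5.66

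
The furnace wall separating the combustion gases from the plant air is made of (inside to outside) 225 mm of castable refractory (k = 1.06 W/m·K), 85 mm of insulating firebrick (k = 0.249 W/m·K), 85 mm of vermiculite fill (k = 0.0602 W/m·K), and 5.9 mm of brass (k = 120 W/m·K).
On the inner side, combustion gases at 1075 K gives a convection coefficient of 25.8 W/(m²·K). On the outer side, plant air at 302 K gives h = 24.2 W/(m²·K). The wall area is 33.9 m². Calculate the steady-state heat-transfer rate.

Thermal resistances in series:
R_inner film = 1/(h_i·A) = 1/(25.8×33.9) = 0.001143 K/W
R_castable refractory = L/(kA) = 0.225/(1.06×33.9) = 0.006261 K/W
R_insulating firebrick = L/(kA) = 0.085/(0.249×33.9) = 0.01007 K/W
R_vermiculite fill = L/(kA) = 0.085/(0.0602×33.9) = 0.04165 K/W
R_brass = L/(kA) = 0.0059/(120×33.9) = 1.45×10^-6 K/W
R_outer film = 1/(h_o·A) = 1/(24.2×33.9) = 0.001219 K/W
R_total = 0.06035 K/W
Q = ΔT / R_total = 773 / 0.06035

Q ≈ 12800 W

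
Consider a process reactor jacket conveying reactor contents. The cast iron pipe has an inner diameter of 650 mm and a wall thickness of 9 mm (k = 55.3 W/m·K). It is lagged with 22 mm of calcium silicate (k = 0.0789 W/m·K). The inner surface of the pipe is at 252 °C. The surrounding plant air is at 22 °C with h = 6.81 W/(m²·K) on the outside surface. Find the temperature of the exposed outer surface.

For a radial system each layer contributes R = ln(r_out/r_in)/(2πkL); films add R = 1/(hA).
R_cast iron pipe wall = ln(334/325)/(2π×55.3×1) = 7.862×10^-5 K/W
R_calcium silicate = ln(356/334)/(2π×0.0789×1) = 0.1287 K/W
R_outer film = 1/(h_o·2πr_oL) = 1/(6.81×2π×0.356×1) = 0.06565 K/W
R_total = 0.1944 K/W
Q = ΔT/R_total = 230/0.1944
Q = 1180 W/m
T_interface = T_inner − Q·ΣR(inner→interface) = 252 − 1180×0.1288

T ≈ 99.7 °C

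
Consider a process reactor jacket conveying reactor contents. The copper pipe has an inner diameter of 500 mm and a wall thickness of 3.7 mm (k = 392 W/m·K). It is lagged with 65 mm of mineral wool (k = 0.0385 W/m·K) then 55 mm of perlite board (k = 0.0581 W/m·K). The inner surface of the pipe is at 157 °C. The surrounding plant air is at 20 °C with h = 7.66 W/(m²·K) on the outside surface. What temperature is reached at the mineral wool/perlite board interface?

T ≈ 67 °C

For a radial system each layer contributes R = ln(r_out/r_in)/(2πkL); films add R = 1/(hA).
R_copper pipe wall = ln(253.7/250)/(2π×392×1) = 5.965×10^-6 K/W
R_mineral wool = ln(318.7/253.7)/(2π×0.0385×1) = 0.9429 K/W
R_perlite board = ln(373.7/318.7)/(2π×0.0581×1) = 0.4361 K/W
R_outer film = 1/(h_o·2πr_oL) = 1/(7.66×2π×0.3737×1) = 0.0556 K/W
R_total = 1.435 K/W
Q = ΔT/R_total = 137/1.435
Q = 95.5 W/m
T_interface = T_inner − Q·ΣR(inner→interface) = 157 − 95.5×0.9429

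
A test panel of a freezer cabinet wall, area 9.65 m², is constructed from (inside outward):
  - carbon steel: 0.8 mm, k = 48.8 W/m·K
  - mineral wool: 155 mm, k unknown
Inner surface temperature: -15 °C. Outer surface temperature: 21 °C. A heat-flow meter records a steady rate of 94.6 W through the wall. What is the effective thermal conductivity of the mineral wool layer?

k ≈ 0.0422 W/(m·K)

Using the resistance-network approach (series):
R_carbon steel = L/(kA) = 0.0008/(48.8×9.65) = 1.699×10^-6 K/W
Sum of known resistances R_other = 1.699×10^-6 K/W
Total R = ΔT/Q = 36/94.6 = 0.3805 K/W
R_mineral wool = R_total − R_other = 0.3805 K/W
k = L/(R·A) = 0.155/(0.3805×9.65)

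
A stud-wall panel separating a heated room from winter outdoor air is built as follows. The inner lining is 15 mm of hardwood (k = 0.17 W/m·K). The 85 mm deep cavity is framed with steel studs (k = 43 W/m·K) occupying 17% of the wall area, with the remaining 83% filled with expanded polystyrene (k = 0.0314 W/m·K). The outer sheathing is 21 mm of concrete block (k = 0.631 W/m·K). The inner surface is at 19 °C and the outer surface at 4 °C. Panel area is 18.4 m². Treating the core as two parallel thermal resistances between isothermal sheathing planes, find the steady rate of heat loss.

Sheathing layers in series; stud and cavity paths in parallel between them.
R_inner = 0.015/(0.17×18.4) = 0.004795 K/W
R_stud  = 0.085/(43×0.17×18.4) = 6.32×10^-4 K/W
R_cav   = 0.085/(0.0314×0.83×18.4) = 0.1773 K/W
1/R_core = 1/R_stud + 1/R_cav → R_core = 6.297×10^-4 K/W
R_outer = 0.021/(0.631×18.4) = 0.001809 K/W
R_total = 0.007234 K/W
Q = ΔT/R_total = 15/0.007234

Q ≈ 2070 W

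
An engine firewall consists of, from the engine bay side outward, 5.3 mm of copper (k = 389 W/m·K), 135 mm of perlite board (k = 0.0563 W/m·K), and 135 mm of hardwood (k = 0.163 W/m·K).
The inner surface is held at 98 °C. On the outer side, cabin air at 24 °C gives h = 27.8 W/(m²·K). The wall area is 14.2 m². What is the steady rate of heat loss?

Thermal resistances in series:
R_copper = L/(kA) = 0.0053/(389×14.2) = 9.595×10^-7 K/W
R_perlite board = L/(kA) = 0.135/(0.0563×14.2) = 0.1689 K/W
R_hardwood = L/(kA) = 0.135/(0.163×14.2) = 0.05833 K/W
R_outer film = 1/(h_o·A) = 1/(27.8×14.2) = 0.002533 K/W
R_total = 0.2297 K/W
Q = ΔT / R_total = 74 / 0.2297

Q ≈ 322 W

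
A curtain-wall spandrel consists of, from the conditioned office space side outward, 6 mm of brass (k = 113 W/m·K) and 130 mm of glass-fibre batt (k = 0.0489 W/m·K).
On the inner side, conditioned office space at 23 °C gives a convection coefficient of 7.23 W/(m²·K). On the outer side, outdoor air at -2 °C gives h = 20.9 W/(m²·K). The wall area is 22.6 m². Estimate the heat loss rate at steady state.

Using the resistance-network approach (series):
R_inner film = 1/(h_i·A) = 1/(7.23×22.6) = 0.00612 K/W
R_brass = L/(kA) = 0.006/(113×22.6) = 2.349×10^-6 K/W
R_glass-fibre batt = L/(kA) = 0.13/(0.0489×22.6) = 0.1176 K/W
R_outer film = 1/(h_o·A) = 1/(20.9×22.6) = 0.002117 K/W
R_total = 0.1259 K/W
Q = ΔT / R_total = 25 / 0.1259

Q ≈ 199 W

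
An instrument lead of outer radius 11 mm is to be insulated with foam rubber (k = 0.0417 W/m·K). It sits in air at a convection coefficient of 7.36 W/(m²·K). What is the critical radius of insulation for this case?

For a cylinder r_cr = k/h = 0.0417/7.36
r_cr = 5.67 mm; since the bare radius (11 mm) is above r_cr, any added insulation will reduce heat loss.

r_cr ≈ 5.67 mm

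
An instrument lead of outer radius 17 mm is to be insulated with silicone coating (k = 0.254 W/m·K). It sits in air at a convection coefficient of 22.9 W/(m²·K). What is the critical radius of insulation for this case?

For a cylinder r_cr = k/h = 0.254/22.9
r_cr = 11.1 mm; since the bare radius (17 mm) is above r_cr, any added insulation will reduce heat loss.

r_cr ≈ 11.1 mm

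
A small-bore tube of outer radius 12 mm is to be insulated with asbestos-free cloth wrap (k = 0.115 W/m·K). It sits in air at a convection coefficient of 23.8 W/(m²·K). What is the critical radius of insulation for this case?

r_cr ≈ 4.83 mm

For a cylinder r_cr = k/h = 0.115/23.8
r_cr = 4.83 mm; since the bare radius (12 mm) is above r_cr, any added insulation will reduce heat loss.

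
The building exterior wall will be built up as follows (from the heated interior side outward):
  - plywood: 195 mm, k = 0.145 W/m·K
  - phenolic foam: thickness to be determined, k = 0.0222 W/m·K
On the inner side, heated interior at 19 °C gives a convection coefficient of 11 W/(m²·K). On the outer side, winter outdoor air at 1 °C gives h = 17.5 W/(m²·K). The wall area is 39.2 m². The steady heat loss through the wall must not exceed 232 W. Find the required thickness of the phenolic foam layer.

Thermal resistances in series:
R_inner film = 1/(h_i·A) = 1/(11×39.2) = 0.002319 K/W
R_plywood = L/(kA) = 0.195/(0.145×39.2) = 0.03431 K/W
R_outer film = 1/(h_o·A) = 1/(17.5×39.2) = 0.001458 K/W
Sum of the known resistances R_other = 0.03808 K/W
Required total resistance R_tot = ΔT/Q_allow = 18/232 = 0.07759 K/W
R_phenolic foam = R_tot − R_other = 0.0395 K/W
L = R·k·A = 0.0395×0.0222×39.2

L ≈ 34.4 mm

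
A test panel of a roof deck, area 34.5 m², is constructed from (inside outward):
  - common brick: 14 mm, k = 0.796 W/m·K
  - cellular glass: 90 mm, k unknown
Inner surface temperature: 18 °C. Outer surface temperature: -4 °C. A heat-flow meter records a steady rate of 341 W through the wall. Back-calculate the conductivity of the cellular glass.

Using the resistance-network approach (series):
R_common brick = L/(kA) = 0.014/(0.796×34.5) = 5.098×10^-4 K/W
Sum of known resistances R_other = 5.098×10^-4 K/W
Total R = ΔT/Q = 22/341 = 0.06452 K/W
R_cellular glass = R_total − R_other = 0.06401 K/W
k = L/(R·A) = 0.09/(0.06401×34.5)

k ≈ 0.0408 W/(m·K)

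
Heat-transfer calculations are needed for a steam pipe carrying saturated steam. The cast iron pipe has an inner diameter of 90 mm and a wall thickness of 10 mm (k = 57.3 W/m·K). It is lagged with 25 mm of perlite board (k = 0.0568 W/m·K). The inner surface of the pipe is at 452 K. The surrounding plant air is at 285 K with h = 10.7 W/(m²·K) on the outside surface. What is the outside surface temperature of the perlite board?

T ≈ 310 K

Treating each annulus and film as a series resistance:
R_cast iron pipe wall = ln(55/45)/(2π×57.3×1) = 5.574×10^-4 K/W
R_perlite board = ln(80/55)/(2π×0.0568×1) = 1.05 K/W
R_outer film = 1/(h_o·2πr_oL) = 1/(10.7×2π×0.08×1) = 0.1859 K/W
R_total = 1.236 K/W
Q = ΔT/R_total = 167/1.236
Q = 135 W/m
T_interface = T_inner − Q·ΣR(inner→interface) = 452 − 135×1.05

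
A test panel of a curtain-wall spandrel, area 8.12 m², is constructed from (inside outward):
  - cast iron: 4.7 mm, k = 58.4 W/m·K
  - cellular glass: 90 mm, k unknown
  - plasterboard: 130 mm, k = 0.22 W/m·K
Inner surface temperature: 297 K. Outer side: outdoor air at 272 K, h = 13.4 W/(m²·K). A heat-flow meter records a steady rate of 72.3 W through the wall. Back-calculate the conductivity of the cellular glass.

k ≈ 0.042 W/(m·K)

Thermal resistances in series:
R_cast iron = L/(kA) = 0.0047/(58.4×8.12) = 9.911×10^-6 K/W
R_plasterboard = L/(kA) = 0.13/(0.22×8.12) = 0.07277 K/W
R_outer film = 1/(h_o·A) = 1/(13.4×8.12) = 0.009191 K/W
Sum of known resistances R_other = 0.08197 K/W
Total R = ΔT/Q = 25/72.3 = 0.3458 K/W
R_cellular glass = R_total − R_other = 0.2638 K/W
k = L/(R·A) = 0.09/(0.2638×8.12)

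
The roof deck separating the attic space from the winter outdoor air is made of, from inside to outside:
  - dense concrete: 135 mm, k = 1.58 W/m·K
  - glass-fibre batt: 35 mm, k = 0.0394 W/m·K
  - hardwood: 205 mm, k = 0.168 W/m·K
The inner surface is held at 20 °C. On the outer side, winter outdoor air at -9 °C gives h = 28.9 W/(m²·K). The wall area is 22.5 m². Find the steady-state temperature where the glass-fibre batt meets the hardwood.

Model the wall as resistances in series:
R_dense concrete = L/(kA) = 0.135/(1.58×22.5) = 0.003797 K/W
R_glass-fibre batt = L/(kA) = 0.035/(0.0394×22.5) = 0.03948 K/W
R_hardwood = L/(kA) = 0.205/(0.168×22.5) = 0.05423 K/W
R_outer film = 1/(h_o·A) = 1/(28.9×22.5) = 0.001538 K/W
R_total = 0.09905 K/W;  Q = ΔT/R_total = 29/0.09905 = 292.8 W
T_interface = T_inner − Q·ΣR(inner→interface) = 20 − 293×0.04328

T ≈ 7.33 °C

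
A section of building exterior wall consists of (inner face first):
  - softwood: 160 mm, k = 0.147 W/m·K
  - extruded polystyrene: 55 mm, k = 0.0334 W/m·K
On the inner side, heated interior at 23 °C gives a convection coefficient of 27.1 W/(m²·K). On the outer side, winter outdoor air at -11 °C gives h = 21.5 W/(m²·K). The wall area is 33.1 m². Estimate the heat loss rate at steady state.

Model the wall as resistances in series:
R_inner film = 1/(h_i·A) = 1/(27.1×33.1) = 0.001115 K/W
R_softwood = L/(kA) = 0.16/(0.147×33.1) = 0.03288 K/W
R_extruded polystyrene = L/(kA) = 0.055/(0.0334×33.1) = 0.04975 K/W
R_outer film = 1/(h_o·A) = 1/(21.5×33.1) = 0.001405 K/W
R_total = 0.08515 K/W
Q = ΔT / R_total = 34 / 0.08515

Q ≈ 399 W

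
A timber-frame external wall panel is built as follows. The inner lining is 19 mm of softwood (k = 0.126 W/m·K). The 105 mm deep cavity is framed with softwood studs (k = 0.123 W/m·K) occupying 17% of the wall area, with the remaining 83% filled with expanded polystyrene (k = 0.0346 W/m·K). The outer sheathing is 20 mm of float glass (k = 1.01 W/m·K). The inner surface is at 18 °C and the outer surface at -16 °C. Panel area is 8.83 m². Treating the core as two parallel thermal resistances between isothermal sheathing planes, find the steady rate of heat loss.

Q ≈ 131 W

Sheathing layers in series; stud and cavity paths in parallel between them.
R_inner = 0.019/(0.126×8.83) = 0.01708 K/W
R_stud  = 0.105/(0.123×0.17×8.83) = 0.5687 K/W
R_cav   = 0.105/(0.0346×0.83×8.83) = 0.4141 K/W
1/R_core = 1/R_stud + 1/R_cav → R_core = 0.2396 K/W
R_outer = 0.02/(1.01×8.83) = 0.002243 K/W
R_total = 0.2589 K/W
Q = ΔT/R_total = 34/0.2589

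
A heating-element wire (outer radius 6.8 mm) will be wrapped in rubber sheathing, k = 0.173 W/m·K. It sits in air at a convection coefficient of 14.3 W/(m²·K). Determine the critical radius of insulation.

For a cylinder r_cr = k/h = 0.173/14.3
r_cr = 12.1 mm; since the bare radius (6.8 mm) is below r_cr, adding a thin layer of insulation will *increase* heat loss.

r_cr ≈ 12.1 mm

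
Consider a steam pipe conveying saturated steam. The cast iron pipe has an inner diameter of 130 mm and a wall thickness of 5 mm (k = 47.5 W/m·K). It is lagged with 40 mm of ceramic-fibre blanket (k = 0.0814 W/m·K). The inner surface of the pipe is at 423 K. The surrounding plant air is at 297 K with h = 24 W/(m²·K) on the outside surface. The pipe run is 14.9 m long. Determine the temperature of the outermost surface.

T ≈ 305 K

Per-layer cylindrical resistances, series-summed:
R_cast iron pipe wall = ln(70/65)/(2π×47.5×14.9) = 1.666×10^-5 K/W
R_ceramic-fibre blanket = ln(110/70)/(2π×0.0814×14.9) = 0.05931 K/W
R_outer film = 1/(h_o·2πr_oL) = 1/(24×2π×0.11×14.9) = 0.004046 K/W
R_total = 0.06337 K/W
Q = ΔT/R_total = 126/0.06337
Q = 1990 W
T_interface = T_inner − Q·ΣR(inner→interface) = 423 − 1990×0.05933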